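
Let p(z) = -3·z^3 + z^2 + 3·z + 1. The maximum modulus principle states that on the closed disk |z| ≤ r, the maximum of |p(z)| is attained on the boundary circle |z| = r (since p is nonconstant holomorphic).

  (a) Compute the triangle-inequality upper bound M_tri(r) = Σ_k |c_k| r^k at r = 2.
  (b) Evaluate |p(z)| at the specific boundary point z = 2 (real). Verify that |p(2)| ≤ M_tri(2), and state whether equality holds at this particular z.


Coefficients: c_0 = 1, c_1 = 3, c_2 = 1, c_3 = -3. Radius r = 2.
Part (a). Triangle bound: M_tri(r) = Σ_k |c_k| r^k
  = |1|·2^0 + |3|·2^1 + |1|·2^2 + |-3|·2^3
  = 1 + 6 + 4 + 24 = 35.
This bounds M(r) := max_{|z|=r} |p(z)| from above; equality holds iff all terms c_k z^k can be made to align in phase at a single z on |z|=r.
Part (b). At z = 2 (real, on the circle |z| = r):
  p(2) = (1)·2^0 + (3)·2^1 + (1)·2^2 + (-3)·2^3 = -13.
  |p(2)| = 13.
Check: |p(2)| = 13 ≤ 35 = M_tri(2). ✓ Equality does not hold at z = 2 (the coefficients have mixed signs, so the terms do not all align in phase there).

M_tri(2) = 35; |p(2)| = 13; equality at z=2: no.


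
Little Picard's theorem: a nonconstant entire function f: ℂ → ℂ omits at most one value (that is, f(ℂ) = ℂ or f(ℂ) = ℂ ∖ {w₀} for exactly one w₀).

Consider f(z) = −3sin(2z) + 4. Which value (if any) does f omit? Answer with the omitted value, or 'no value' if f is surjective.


Little Picard bounds the complement of f(ℂ) to at most one point.
sin is entire and surjective onto ℂ: for every w ∈ ℂ, sin(ζ) = w has a solution ζ ∈ ℂ (e.g., via the complex inverse arcsin). With ζ = 2z this gives z = ζ/(2). Then -3·sin(2z) takes every value in -3·ℂ = ℂ, and adding 4 is a bijection of ℂ. So f is surjective and omits no value. (Note: only on the real line is sin bounded by [−1, 1].)

Omitted value: no value.


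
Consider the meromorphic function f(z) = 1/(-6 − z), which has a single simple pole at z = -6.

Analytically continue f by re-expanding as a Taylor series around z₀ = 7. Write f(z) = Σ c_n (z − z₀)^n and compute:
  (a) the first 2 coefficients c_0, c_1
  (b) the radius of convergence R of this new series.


Let w = z − z₀, so z = z₀ + w.
Then -6 − z = -6 − (z₀ + w) = (-6 − z₀) − w = -13 − w.
f(z) = 1/(-13 − w) = (1/(-13)) · 1/(1 − w/(-13)) = Σ_{n≥0} w^n / (-13)^(n+1).
So c_n = 1/(-13)^(n+1):
  c_0 = 1/(-13)^1 = -1/13.
  c_1 = 1/(-13)^2 = 1/169.
The series is valid for |w/d| < 1, i.e. |z − z₀| < |d|.
Radius of convergence: R = |-6 − z₀| = |-13| = 13 (distance from z₀ to the singularity z = -6).

c_0 = -1/13, c_1 = 1/169; R = 13.


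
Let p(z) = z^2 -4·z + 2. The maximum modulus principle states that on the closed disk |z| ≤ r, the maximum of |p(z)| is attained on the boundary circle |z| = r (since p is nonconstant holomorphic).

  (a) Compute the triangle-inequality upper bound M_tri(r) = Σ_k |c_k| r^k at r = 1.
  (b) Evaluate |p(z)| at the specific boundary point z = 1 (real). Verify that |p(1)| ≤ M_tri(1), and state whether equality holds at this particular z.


Coefficients: c_0 = 2, c_1 = -4, c_2 = 1. Radius r = 1.
Part (a). Triangle bound: M_tri(r) = Σ_k |c_k| r^k
  = |2|·1^0 + |-4|·1^1 + |1|·1^2
  = 2 + 4 + 1 = 7.
This bounds M(r) := max_{|z|=r} |p(z)| from above; equality holds iff all terms c_k z^k can be made to align in phase at a single z on |z|=r.
Part (b). At z = 1 (real, on the circle |z| = r):
  p(1) = (2)·1^0 + (-4)·1^1 + (1)·1^2 = -1.
  |p(1)| = 1.
Check: |p(1)| = 1 ≤ 7 = M_tri(1). ✓ Equality does not hold at z = 1 (the coefficients have mixed signs, so the terms do not all align in phase there).

M_tri(1) = 7; |p(1)| = 1; equality at z=1: no.


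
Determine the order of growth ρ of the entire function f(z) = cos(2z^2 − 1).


Write cos(w) = (e^{iw} ± e^{−iw})/(2 or 2i), so |cos(w)| ≤ e^{|w|}. With w = 2z^2 − 1, |w| ≤ 2r^2 + 1 on |z|=r, giving M(r) ≤ e^{2r^2 + 1} and ρ ≤ 2. For the lower bound, choose z on |z|=r with 2z^2 purely imaginary of modulus 2r^2; then |cos(2z^2 − 1)| grows like e^{2r^2}/2, so ρ ≥ 2. Hence ρ = 2.
Therefore ρ = 2.

Order ρ = 2.


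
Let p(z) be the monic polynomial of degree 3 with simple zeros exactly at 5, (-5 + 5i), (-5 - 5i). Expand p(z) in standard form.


The polynomial is p(z) = ∏_{α ∈ S} (z − α), where S = {5, (-5 + 5i), (-5 - 5i)}.
Expanding the product yields: p(z) = z^3 + 5·z^2 -250.
Note conjugate pairs combine to real quadratics: (z − (-5+5i))(z − (-5−5i)) = z² + 10z + 50.
The resulting polynomial has degree 3 and real coefficients as required.

p(z) = z^3 + 5·z^2 -250.


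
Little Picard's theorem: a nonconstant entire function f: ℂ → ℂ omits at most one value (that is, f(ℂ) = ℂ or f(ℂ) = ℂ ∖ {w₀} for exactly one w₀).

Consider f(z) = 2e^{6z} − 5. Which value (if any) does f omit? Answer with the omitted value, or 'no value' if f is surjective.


Little Picard bounds the complement of f(ℂ) to at most one point.
e^{6z} is never zero on ℂ, so 2·e^{6z} takes every value in ℂ ∖ {0}. Adding -5 shifts the range to ℂ ∖ {-5}. Thus f omits exactly the value -5.

Omitted value: -5.


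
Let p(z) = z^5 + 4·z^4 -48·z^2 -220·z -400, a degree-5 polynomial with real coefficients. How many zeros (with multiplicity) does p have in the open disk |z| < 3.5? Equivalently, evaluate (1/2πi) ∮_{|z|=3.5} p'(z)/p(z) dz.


The zeros of p are: 4, (-1 + 3i), (-1 - 3i), (-3 + 1i), (-3 - 1i).
Their magnitudes are: 4, 3.162, 3.162, 3.162, 3.162.
Zeros with |z| < R = 3.5: (-1 + 3i), (-1 - 3i), (-3 + 1i), (-3 - 1i).
Count = 4.
By the argument principle, (1/2πi) ∮_{|z|=R} p'(z)/p(z) dz equals exactly this count.

Number of zeros inside |z| < 3.5: 4.


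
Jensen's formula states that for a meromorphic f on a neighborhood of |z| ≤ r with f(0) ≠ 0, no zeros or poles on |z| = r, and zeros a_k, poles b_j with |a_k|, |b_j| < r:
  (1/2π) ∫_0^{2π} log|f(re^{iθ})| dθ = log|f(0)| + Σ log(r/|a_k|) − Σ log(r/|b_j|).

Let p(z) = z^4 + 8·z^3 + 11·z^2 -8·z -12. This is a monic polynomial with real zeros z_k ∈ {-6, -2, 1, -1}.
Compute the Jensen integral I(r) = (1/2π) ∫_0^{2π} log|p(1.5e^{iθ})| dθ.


Zeros: -6, -2, -1, 1; r = 1.5.
Inside |z| < r: -1, 1. Outside (|z| ≥ r): -6, -2.
p(0) = -12, so log|p(0)| = log(12) = 2.4849.
Apply Jensen: I(r) = log|p(0)| + Σ_k log(r/|z_k|), summed over zeros inside |z| < r.
  log(r/|z_k|) for z_k = 1: log(1.5/1) = 0.4055
  log(r/|z_k|) for z_k = -1: log(1.5/1) = 0.4055
  Outside zeros (-6, -2) contribute nothing to the Jensen sum.
Sum over inside zeros: 0.8109.
I(r) = log|p(0)| + (inside sum) = 2.4849 + 0.8109 = 3.2958.
Note: since some zeros are outside |z| ≤ r, the simplified n·log(r) form does NOT apply — only the inside zeros contribute.

I(r) ≈ 3.2958.


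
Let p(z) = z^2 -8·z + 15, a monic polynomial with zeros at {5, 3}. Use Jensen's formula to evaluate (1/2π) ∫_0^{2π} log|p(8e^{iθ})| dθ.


Zeros: 3, 5; r = 8.
Inside |z| < r: 3, 5. Outside (|z| ≥ r): ∅.
p(0) = 15, so log|p(0)| = log(15) = 2.7081.
Apply Jensen: I(r) = log|p(0)| + Σ_k log(r/|z_k|), summed over zeros inside |z| < r.
  log(r/|z_k|) for z_k = 5: log(8/5) = 0.4700
  log(r/|z_k|) for z_k = 3: log(8/3) = 0.9808
Sum over inside zeros: 1.4508.
I(r) = log|p(0)| + (inside sum) = 2.7081 + 1.4508 = 4.1589.
Closed form (all zeros inside, monic): I(r) = n·log(r) = 2·log(8) = 4.1589. ✓

I(r) ≈ 4.1589.


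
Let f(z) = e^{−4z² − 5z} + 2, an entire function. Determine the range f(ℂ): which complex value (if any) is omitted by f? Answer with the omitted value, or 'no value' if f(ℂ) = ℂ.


Little Picard bounds the complement of f(ℂ) to at most one point.
The exponent g(z) = −4z² − 5z is a nonconstant polynomial, hence surjective onto ℂ. So e^{g(z)} takes every value in {e^w : w ∈ ℂ} = ℂ ∖ {0}. Adding 2 shifts the range to ℂ ∖ {2}. f omits exactly 2.

Omitted value: 2.


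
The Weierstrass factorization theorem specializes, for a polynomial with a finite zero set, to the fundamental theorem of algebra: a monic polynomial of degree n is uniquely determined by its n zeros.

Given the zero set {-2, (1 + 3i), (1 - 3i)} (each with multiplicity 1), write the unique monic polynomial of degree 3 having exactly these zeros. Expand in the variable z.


The polynomial is p(z) = ∏_{α ∈ S} (z − α), where S = {-2, (1 + 3i), (1 - 3i)}.
Expanding the product yields: p(z) = z^3 + 6·z + 20.
Note conjugate pairs combine to real quadratics: (z − (1+3i))(z − (1−3i)) = z² − 2z + 10.
The resulting polynomial has degree 3 and real coefficients as required.

p(z) = z^3 + 6·z + 20.


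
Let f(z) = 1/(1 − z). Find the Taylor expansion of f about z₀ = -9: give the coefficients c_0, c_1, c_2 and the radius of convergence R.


Let w = z − z₀, so z = z₀ + w.
Then 1 − z = 1 − (z₀ + w) = (1 − z₀) − w = 10 − w.
f(z) = 1/(10 − w) = (1/(10)) · 1/(1 − w/(10)) = Σ_{n≥0} w^n / (10)^(n+1).
So c_n = 1/(10)^(n+1):
  c_0 = 1/(10)^1 = 1/10.
  c_1 = 1/(10)^2 = 1/100.
  c_2 = 1/(10)^3 = 1/1000.
The series is valid for |w/d| < 1, i.e. |z − z₀| < |d|.
Radius of convergence: R = |1 − z₀| = |10| = 10 (distance from z₀ to the singularity z = 1).

c_0 = 1/10, c_1 = 1/100, c_2 = 1/1000; R = 10.


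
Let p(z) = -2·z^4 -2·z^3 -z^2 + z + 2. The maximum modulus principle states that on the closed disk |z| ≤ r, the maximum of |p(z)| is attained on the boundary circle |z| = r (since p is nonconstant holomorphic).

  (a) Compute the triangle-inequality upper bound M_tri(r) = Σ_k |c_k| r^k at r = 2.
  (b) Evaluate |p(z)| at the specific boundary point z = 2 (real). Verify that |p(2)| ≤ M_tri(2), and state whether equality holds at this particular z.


Coefficients: c_0 = 2, c_1 = 1, c_2 = -1, c_3 = -2, c_4 = -2. Radius r = 2.
Part (a). Triangle bound: M_tri(r) = Σ_k |c_k| r^k
  = |2|·2^0 + |1|·2^1 + |-1|·2^2 + |-2|·2^3 + |-2|·2^4
  = 2 + 2 + 4 + 16 + 32 = 56.
This bounds M(r) := max_{|z|=r} |p(z)| from above; equality holds iff all terms c_k z^k can be made to align in phase at a single z on |z|=r.
Part (b). At z = 2 (real, on the circle |z| = r):
  p(2) = (2)·2^0 + (1)·2^1 + (-1)·2^2 + (-2)·2^3 + (-2)·2^4 = -48.
  |p(2)| = 48.
Check: |p(2)| = 48 ≤ 56 = M_tri(2). ✓ Equality does not hold at z = 2 (the coefficients have mixed signs, so the terms do not all align in phase there).

M_tri(2) = 56; |p(2)| = 48; equality at z=2: no.


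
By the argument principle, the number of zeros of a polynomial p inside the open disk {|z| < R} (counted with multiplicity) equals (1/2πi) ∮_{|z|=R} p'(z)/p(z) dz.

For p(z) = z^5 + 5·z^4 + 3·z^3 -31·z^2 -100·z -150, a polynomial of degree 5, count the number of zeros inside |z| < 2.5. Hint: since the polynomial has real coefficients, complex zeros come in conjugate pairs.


The zeros of p are: (-1 + 2i), (-1 - 2i), (-3 + 1i), (-3 - 1i), 3.
Their magnitudes are: 2.236, 2.236, 3.162, 3.162, 3.
Zeros with |z| < R = 2.5: (-1 + 2i), (-1 - 2i).
Count = 2.
By the argument principle, (1/2πi) ∮_{|z|=R} p'(z)/p(z) dz equals exactly this count.

Number of zeros inside |z| < 2.5: 2.


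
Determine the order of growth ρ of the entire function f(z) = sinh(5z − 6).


sinh(w) is a linear combination of e^{iw} and e^{−iw} (or e^w, e^{−w} in the hyperbolic case), so |sinh(w)| ≤ e^{|w|}. With w = 5z − 6, |w| ≤ 5|z| + 6 = 5r + 6 on |z| = r, giving M(r) ≤ e^{5r + 6}, so ρ ≤ 1. On a suitable ray (z = it for sin/cos; z = t for sinh/cosh, t real → ∞), |sinh(5z − 6)| grows like e^{5|t|}/2, so ρ ≥ 1. Hence ρ = 1.
Therefore ρ = 1.

Order ρ = 1.


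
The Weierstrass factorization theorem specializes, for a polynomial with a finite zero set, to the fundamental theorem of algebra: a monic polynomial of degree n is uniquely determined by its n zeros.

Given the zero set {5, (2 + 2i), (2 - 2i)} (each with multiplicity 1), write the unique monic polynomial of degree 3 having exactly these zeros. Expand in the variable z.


The polynomial is p(z) = ∏_{α ∈ S} (z − α), where S = {5, (2 + 2i), (2 - 2i)}.
Expanding the product yields: p(z) = z^3 -9·z^2 + 28·z -40.
Note conjugate pairs combine to real quadratics: (z − (2+2i))(z − (2−2i)) = z² − 4z + 8.
The resulting polynomial has degree 3 and real coefficients as required.

p(z) = z^3 -9·z^2 + 28·z -40.


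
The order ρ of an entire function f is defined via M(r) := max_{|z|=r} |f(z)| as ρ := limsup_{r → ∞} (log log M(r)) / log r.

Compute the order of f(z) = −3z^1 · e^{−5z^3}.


M(r) = max_{|z|=r} |-3|·|z|^1·|e^{−5z^3}| = 3·r^1 · e^{5r^3} (the factors attain their maxima compatibly on |z|=r). Then log M(r) = log 3 + 1·log r + 5r^3, dominated by the last term, so log log M(r) ~ 3·log r. The polynomial factor -3z^1 contributes only a log r term and does not affect the order. ρ = 3.
Therefore ρ = 3.

Order ρ = 3.


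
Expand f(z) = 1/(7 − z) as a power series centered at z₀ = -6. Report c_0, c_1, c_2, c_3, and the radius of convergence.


Let w = z − z₀, so z = z₀ + w.
Then 7 − z = 7 − (z₀ + w) = (7 − z₀) − w = 13 − w.
f(z) = 1/(13 − w) = (1/(13)) · 1/(1 − w/(13)) = Σ_{n≥0} w^n / (13)^(n+1).
So c_n = 1/(13)^(n+1):
  c_0 = 1/(13)^1 = 1/13.
  c_1 = 1/(13)^2 = 1/169.
  c_2 = 1/(13)^3 = 1/2197.
  c_3 = 1/(13)^4 = 1/28561.
The series is valid for |w/d| < 1, i.e. |z − z₀| < |d|.
Radius of convergence: R = |7 − z₀| = |13| = 13 (distance from z₀ to the singularity z = 7).

c_0 = 1/13, c_1 = 1/169, c_2 = 1/2197, c_3 = 1/28561; R = 13.


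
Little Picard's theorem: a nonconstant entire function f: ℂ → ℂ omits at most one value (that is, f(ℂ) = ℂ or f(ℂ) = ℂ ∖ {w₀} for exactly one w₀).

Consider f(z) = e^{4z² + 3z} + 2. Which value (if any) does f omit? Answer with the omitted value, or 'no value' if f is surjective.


Little Picard bounds the complement of f(ℂ) to at most one point.
The exponent g(z) = 4z² + 3z is a nonconstant polynomial, hence surjective onto ℂ. So e^{g(z)} takes every value in {e^w : w ∈ ℂ} = ℂ ∖ {0}. Adding 2 shifts the range to ℂ ∖ {2}. f omits exactly 2.

Omitted value: 2.


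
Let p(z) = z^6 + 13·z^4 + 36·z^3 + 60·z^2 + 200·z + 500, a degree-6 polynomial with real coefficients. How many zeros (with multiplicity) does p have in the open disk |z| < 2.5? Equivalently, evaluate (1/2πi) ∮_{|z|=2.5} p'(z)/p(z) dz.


The zeros of p are: (-2 + 1i), (-2 - 1i), (1 + 3i), (1 - 3i), (1 + 3i), (1 - 3i).
Their magnitudes are: 2.236, 2.236, 3.162, 3.162, 3.162, 3.162.
Zeros with |z| < R = 2.5: (-2 + 1i), (-2 - 1i).
Count = 2.
By the argument principle, (1/2πi) ∮_{|z|=R} p'(z)/p(z) dz equals exactly this count.

Number of zeros inside |z| < 2.5: 2.


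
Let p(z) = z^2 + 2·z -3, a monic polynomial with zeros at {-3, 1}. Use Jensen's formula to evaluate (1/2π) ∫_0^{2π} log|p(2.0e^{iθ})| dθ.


Zeros: -3, 1; r = 2.0.
Inside |z| < r: 1. Outside (|z| ≥ r): -3.
p(0) = -3, so log|p(0)| = log(3) = 1.0986.
Apply Jensen: I(r) = log|p(0)| + Σ_k log(r/|z_k|), summed over zeros inside |z| < r.
  log(r/|z_k|) for z_k = 1: log(2.0/1) = 0.6931
  Outside zeros (-3) contribute nothing to the Jensen sum.
Sum over inside zeros: 0.6931.
I(r) = log|p(0)| + (inside sum) = 1.0986 + 0.6931 = 1.7918.
Note: since some zeros are outside |z| ≤ r, the simplified n·log(r) form does NOT apply — only the inside zeros contribute.

I(r) ≈ 1.7918.


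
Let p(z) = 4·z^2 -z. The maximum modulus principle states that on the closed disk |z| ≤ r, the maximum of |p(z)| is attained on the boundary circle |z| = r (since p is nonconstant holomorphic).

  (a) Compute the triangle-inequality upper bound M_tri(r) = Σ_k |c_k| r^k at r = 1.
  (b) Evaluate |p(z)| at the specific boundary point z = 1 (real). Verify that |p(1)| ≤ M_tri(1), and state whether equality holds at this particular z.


Coefficients: c_0 = 0, c_1 = -1, c_2 = 4. Radius r = 1.
Part (a). Triangle bound: M_tri(r) = Σ_k |c_k| r^k
  = |0|·1^0 + |-1|·1^1 + |4|·1^2
  = 0 + 1 + 4 = 5.
This bounds M(r) := max_{|z|=r} |p(z)| from above; equality holds iff all terms c_k z^k can be made to align in phase at a single z on |z|=r.
Part (b). At z = 1 (real, on the circle |z| = r):
  p(1) = (0)·1^0 + (-1)·1^1 + (4)·1^2 = 3.
  |p(1)| = 3.
Check: |p(1)| = 3 ≤ 5 = M_tri(1). ✓ Equality does not hold at z = 1 (the coefficients have mixed signs, so the terms do not all align in phase there).

M_tri(1) = 5; |p(1)| = 3; equality at z=1: no.


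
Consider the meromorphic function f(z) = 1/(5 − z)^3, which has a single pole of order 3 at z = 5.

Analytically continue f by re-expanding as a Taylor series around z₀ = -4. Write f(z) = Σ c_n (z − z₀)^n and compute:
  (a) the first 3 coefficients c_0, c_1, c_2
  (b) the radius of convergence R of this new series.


Let w = z − z₀, so z = z₀ + w.
Then 5 − z = 5 − (z₀ + w) = (5 − z₀) − w = 9 − w.
f(z) = 1/(9 − w)^3 = (1/(9)^3) · (1 − w/(9))^{−3}.
By the binomial series (1−u)^{−3} = Σ_{n≥0} C(n+2, 2) u^n for |u|<1, with u = w/(9):
  c_n = C(n+2, 2) / (9)^(n+3).
  c_0 = 1/(9)^3 = 1/729.
  c_1 = 3/(9)^4 = 1/2187.
  c_2 = 6/(9)^5 = 2/19683.
The series is valid for |w/d| < 1, i.e. |z − z₀| < |d|.
Radius of convergence: R = |5 − z₀| = |9| = 9 (distance from z₀ to the singularity z = 5).

c_0 = 1/729, c_1 = 1/2187, c_2 = 2/19683; R = 9.


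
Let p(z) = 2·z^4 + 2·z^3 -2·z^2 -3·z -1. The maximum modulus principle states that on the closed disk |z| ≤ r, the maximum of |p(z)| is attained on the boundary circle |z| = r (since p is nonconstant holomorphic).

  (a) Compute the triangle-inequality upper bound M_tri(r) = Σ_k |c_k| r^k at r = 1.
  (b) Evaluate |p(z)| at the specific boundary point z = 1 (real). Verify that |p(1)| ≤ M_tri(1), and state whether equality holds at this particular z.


Coefficients: c_0 = -1, c_1 = -3, c_2 = -2, c_3 = 2, c_4 = 2. Radius r = 1.
Part (a). Triangle bound: M_tri(r) = Σ_k |c_k| r^k
  = |-1|·1^0 + |-3|·1^1 + |-2|·1^2 + |2|·1^3 + |2|·1^4
  = 1 + 3 + 2 + 2 + 2 = 10.
This bounds M(r) := max_{|z|=r} |p(z)| from above; equality holds iff all terms c_k z^k can be made to align in phase at a single z on |z|=r.
Part (b). At z = 1 (real, on the circle |z| = r):
  p(1) = (-1)·1^0 + (-3)·1^1 + (-2)·1^2 + (2)·1^3 + (2)·1^4 = -2.
  |p(1)| = 2.
Check: |p(1)| = 2 ≤ 10 = M_tri(1). ✓ Equality does not hold at z = 1 (the coefficients have mixed signs, so the terms do not all align in phase there).

M_tri(1) = 10; |p(1)| = 2; equality at z=1: no.


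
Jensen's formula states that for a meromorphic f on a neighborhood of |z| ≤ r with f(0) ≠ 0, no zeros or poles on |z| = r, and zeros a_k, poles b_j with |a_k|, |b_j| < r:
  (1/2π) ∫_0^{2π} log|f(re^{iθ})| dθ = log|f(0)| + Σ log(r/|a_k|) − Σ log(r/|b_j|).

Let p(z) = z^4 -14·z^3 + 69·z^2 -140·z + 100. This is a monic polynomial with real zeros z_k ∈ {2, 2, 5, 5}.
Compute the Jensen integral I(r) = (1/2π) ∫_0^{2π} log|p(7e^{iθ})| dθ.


Zeros: 2, 2, 5, 5; r = 7.
Inside |z| < r: 2, 2, 5, 5. Outside (|z| ≥ r): ∅.
p(0) = 100, so log|p(0)| = log(100) = 4.6052.
Apply Jensen: I(r) = log|p(0)| + Σ_k log(r/|z_k|), summed over zeros inside |z| < r.
  log(r/|z_k|) for z_k = 2: log(7/2) = 1.2528
  log(r/|z_k|) for z_k = 2: log(7/2) = 1.2528
  log(r/|z_k|) for z_k = 5: log(7/5) = 0.3365
  log(r/|z_k|) for z_k = 5: log(7/5) = 0.3365
Sum over inside zeros: 3.1785.
I(r) = log|p(0)| + (inside sum) = 4.6052 + 3.1785 = 7.7836.
Closed form (all zeros inside, monic): I(r) = n·log(r) = 4·log(7) = 7.7836. ✓

I(r) ≈ 7.7836.


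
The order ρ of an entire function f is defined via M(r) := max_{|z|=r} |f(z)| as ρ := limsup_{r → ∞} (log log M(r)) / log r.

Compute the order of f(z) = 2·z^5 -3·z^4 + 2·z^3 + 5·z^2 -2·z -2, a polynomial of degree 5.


|f(z)| ≤ Σ|c_k|·r^k = O(r^5) as r → ∞. Polynomial growth is O(e^{r^ε}) for every ε > 0 (since r^5/e^{r^ε} → 0), so ρ ≤ ε for all ε > 0, i.e. ρ = 0. Every nonconstant polynomial has order 0.
Therefore ρ = 0.

Order ρ = 0.


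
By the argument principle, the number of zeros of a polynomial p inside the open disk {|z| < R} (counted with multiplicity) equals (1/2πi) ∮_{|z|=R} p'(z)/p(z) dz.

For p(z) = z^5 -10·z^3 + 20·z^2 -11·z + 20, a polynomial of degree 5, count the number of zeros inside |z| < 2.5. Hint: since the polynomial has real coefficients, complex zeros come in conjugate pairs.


The zeros of p are: (2 + 1i), (2 - 1i), -4, (0 + 1i), (0 - 1i).
Their magnitudes are: 2.236, 2.236, 4, 1, 1.
Zeros with |z| < R = 2.5: (2 + 1i), (2 - 1i), (0 + 1i), (0 - 1i).
Count = 4.
By the argument principle, (1/2πi) ∮_{|z|=R} p'(z)/p(z) dz equals exactly this count.

Number of zeros inside |z| < 2.5: 4.


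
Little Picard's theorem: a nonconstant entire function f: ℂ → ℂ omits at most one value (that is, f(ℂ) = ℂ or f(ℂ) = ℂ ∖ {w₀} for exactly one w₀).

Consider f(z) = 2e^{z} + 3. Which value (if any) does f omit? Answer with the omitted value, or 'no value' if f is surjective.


Little Picard bounds the complement of f(ℂ) to at most one point.
e^{z} is never zero on ℂ, so 2·e^{z} takes every value in ℂ ∖ {0}. Adding 3 shifts the range to ℂ ∖ {3}. Thus f omits exactly the value 3.

Omitted value: 3.


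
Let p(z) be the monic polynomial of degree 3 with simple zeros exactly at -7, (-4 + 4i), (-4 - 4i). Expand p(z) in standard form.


The polynomial is p(z) = ∏_{α ∈ S} (z − α), where S = {-7, (-4 + 4i), (-4 - 4i)}.
Expanding the product yields: p(z) = z^3 + 15·z^2 + 88·z + 224.
Note conjugate pairs combine to real quadratics: (z − (-4+4i))(z − (-4−4i)) = z² + 8z + 32.
The resulting polynomial has degree 3 and real coefficients as required.

p(z) = z^3 + 15·z^2 + 88·z + 224.


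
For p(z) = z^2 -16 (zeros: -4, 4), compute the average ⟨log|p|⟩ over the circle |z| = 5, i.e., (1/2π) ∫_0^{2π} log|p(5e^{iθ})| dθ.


Zeros: -4, 4; r = 5.
Inside |z| < r: -4, 4. Outside (|z| ≥ r): ∅.
p(0) = -16, so log|p(0)| = log(16) = 2.7726.
Apply Jensen: I(r) = log|p(0)| + Σ_k log(r/|z_k|), summed over zeros inside |z| < r.
  log(r/|z_k|) for z_k = -4: log(5/4) = 0.2231
  log(r/|z_k|) for z_k = 4: log(5/4) = 0.2231
Sum over inside zeros: 0.4463.
I(r) = log|p(0)| + (inside sum) = 2.7726 + 0.4463 = 3.2189.
Closed form (all zeros inside, monic): I(r) = n·log(r) = 2·log(5) = 3.2189. ✓

I(r) ≈ 3.2189.


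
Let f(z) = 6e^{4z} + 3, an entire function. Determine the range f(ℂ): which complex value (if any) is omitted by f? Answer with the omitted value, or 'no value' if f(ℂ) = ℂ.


Little Picard bounds the complement of f(ℂ) to at most one point.
e^{4z} is never zero on ℂ, so 6·e^{4z} takes every value in ℂ ∖ {0}. Adding 3 shifts the range to ℂ ∖ {3}. Thus f omits exactly the value 3.

Omitted value: 3.


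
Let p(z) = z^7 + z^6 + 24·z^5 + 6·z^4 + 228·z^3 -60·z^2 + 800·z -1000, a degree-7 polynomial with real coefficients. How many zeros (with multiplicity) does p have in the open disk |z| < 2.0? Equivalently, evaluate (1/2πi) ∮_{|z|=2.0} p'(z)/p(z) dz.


The zeros of p are: (-1 + 3i), (-1 - 3i), (1 + 3i), (1 - 3i), (-1 + 3i), (-1 - 3i), 1.
Their magnitudes are: 3.162, 3.162, 3.162, 3.162, 3.162, 3.162, 1.
Zeros with |z| < R = 2.0: 1.
Count = 1.
By the argument principle, (1/2πi) ∮_{|z|=R} p'(z)/p(z) dz equals exactly this count.

Number of zeros inside |z| < 2.0: 1.


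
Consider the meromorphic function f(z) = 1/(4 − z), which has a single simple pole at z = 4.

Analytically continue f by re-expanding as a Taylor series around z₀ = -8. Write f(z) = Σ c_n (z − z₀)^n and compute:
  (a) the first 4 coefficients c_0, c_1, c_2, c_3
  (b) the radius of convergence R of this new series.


Let w = z − z₀, so z = z₀ + w.
Then 4 − z = 4 − (z₀ + w) = (4 − z₀) − w = 12 − w.
f(z) = 1/(12 − w) = (1/(12)) · 1/(1 − w/(12)) = Σ_{n≥0} w^n / (12)^(n+1).
So c_n = 1/(12)^(n+1):
  c_0 = 1/(12)^1 = 1/12.
  c_1 = 1/(12)^2 = 1/144.
  c_2 = 1/(12)^3 = 1/1728.
  c_3 = 1/(12)^4 = 1/20736.
The series is valid for |w/d| < 1, i.e. |z − z₀| < |d|.
Radius of convergence: R = |4 − z₀| = |12| = 12 (distance from z₀ to the singularity z = 4).

c_0 = 1/12, c_1 = 1/144, c_2 = 1/1728, c_3 = 1/20736; R = 12.


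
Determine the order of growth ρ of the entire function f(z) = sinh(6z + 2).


sinh(w) is a linear combination of e^{iw} and e^{−iw} (or e^w, e^{−w} in the hyperbolic case), so |sinh(w)| ≤ e^{|w|}. With w = 6z + 2, |w| ≤ 6|z| + 2 = 6r + 2 on |z| = r, giving M(r) ≤ e^{6r + 2}, so ρ ≤ 1. On a suitable ray (z = it for sin/cos; z = t for sinh/cosh, t real → ∞), |sinh(6z + 2)| grows like e^{6|t|}/2, so ρ ≥ 1. Hence ρ = 1.
Therefore ρ = 1.

Order ρ = 1.


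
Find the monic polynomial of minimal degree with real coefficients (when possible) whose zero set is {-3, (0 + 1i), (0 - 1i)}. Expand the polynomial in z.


The polynomial is p(z) = ∏_{α ∈ S} (z − α), where S = {-3, (0 + 1i), (0 - 1i)}.
Expanding the product yields: p(z) = z^3 + 3·z^2 + z + 3.
Note conjugate pairs combine to real quadratics: (z − (0+1i))(z − (0−1i)) = z² + 1.
The resulting polynomial has degree 3 and real coefficients as required.

p(z) = z^3 + 3·z^2 + z + 3.


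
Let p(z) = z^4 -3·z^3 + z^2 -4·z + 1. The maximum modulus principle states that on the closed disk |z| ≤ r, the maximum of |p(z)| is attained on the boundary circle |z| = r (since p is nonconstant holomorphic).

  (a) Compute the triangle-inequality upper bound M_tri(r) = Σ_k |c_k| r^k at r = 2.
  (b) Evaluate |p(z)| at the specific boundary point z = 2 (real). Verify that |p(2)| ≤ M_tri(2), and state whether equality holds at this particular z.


Coefficients: c_0 = 1, c_1 = -4, c_2 = 1, c_3 = -3, c_4 = 1. Radius r = 2.
Part (a). Triangle bound: M_tri(r) = Σ_k |c_k| r^k
  = |1|·2^0 + |-4|·2^1 + |1|·2^2 + |-3|·2^3 + |1|·2^4
  = 1 + 8 + 4 + 24 + 16 = 53.
This bounds M(r) := max_{|z|=r} |p(z)| from above; equality holds iff all terms c_k z^k can be made to align in phase at a single z on |z|=r.
Part (b). At z = 2 (real, on the circle |z| = r):
  p(2) = (1)·2^0 + (-4)·2^1 + (1)·2^2 + (-3)·2^3 + (1)·2^4 = -11.
  |p(2)| = 11.
Check: |p(2)| = 11 ≤ 53 = M_tri(2). ✓ Equality does not hold at z = 2 (the coefficients have mixed signs, so the terms do not all align in phase there).

M_tri(2) = 53; |p(2)| = 11; equality at z=2: no.


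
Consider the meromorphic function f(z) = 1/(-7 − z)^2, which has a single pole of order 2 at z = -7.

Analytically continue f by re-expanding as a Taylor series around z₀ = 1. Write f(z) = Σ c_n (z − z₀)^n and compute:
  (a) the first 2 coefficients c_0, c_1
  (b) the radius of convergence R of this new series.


Let w = z − z₀, so z = z₀ + w.
Then -7 − z = -7 − (z₀ + w) = (-7 − z₀) − w = -8 − w.
f(z) = 1/(-8 − w)^2 = (1/(-8)^2) · (1 − w/(-8))^{−2}.
By the binomial series (1−u)^{−2} = Σ_{n≥0} C(n+1, 1) u^n for |u|<1, with u = w/(-8):
  c_n = C(n+1, 1) / (-8)^(n+2).
  c_0 = 1/(-8)^2 = 1/64.
  c_1 = 2/(-8)^3 = -1/256.
The series is valid for |w/d| < 1, i.e. |z − z₀| < |d|.
Radius of convergence: R = |-7 − z₀| = |-8| = 8 (distance from z₀ to the singularity z = -7).

c_0 = 1/64, c_1 = -1/256; R = 8.


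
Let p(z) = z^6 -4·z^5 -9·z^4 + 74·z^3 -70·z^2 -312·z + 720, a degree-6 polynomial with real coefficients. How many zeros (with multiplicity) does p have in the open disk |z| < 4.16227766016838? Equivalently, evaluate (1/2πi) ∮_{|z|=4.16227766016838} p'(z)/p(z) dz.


The zeros of p are: -3, -3, (3 + 1i), (3 - 1i), (2 + 2i), (2 - 2i).
Their magnitudes are: 3, 3, 3.162, 3.162, 2.828, 2.828.
Zeros with |z| < R = 4.16227766016838: -3, -3, (3 + 1i), (3 - 1i), (2 + 2i), (2 - 2i).
Count = 6.
By the argument principle, (1/2πi) ∮_{|z|=R} p'(z)/p(z) dz equals exactly this count.

Number of zeros inside |z| < 4.16227766016838: 6.


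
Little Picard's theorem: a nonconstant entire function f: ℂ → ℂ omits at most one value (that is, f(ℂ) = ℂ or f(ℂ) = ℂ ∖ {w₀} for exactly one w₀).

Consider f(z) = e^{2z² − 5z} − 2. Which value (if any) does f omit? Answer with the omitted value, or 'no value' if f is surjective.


Little Picard bounds the complement of f(ℂ) to at most one point.
The exponent g(z) = 2z² − 5z is a nonconstant polynomial, hence surjective onto ℂ. So e^{g(z)} takes every value in {e^w : w ∈ ℂ} = ℂ ∖ {0}. Adding -2 shifts the range to ℂ ∖ {-2}. f omits exactly -2.

Omitted value: -2.


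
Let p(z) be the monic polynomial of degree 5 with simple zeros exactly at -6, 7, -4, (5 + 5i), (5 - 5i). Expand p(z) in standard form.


The polynomial is p(z) = ∏_{α ∈ S} (z − α), where S = {-6, 7, -4, (5 + 5i), (5 - 5i)}.
Expanding the product yields: p(z) = z^5 -7·z^4 -26·z^3 + 442·z^2 -620·z -8400.
Note conjugate pairs combine to real quadratics: (z − (5+5i))(z − (5−5i)) = z² − 10z + 50.
The resulting polynomial has degree 5 and real coefficients as required.

p(z) = z^5 -7·z^4 -26·z^3 + 442·z^2 -620·z -8400.


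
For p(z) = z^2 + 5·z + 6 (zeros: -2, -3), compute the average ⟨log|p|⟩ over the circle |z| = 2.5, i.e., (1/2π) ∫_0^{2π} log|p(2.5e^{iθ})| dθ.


Zeros: -3, -2; r = 2.5.
Inside |z| < r: -2. Outside (|z| ≥ r): -3.
p(0) = 6, so log|p(0)| = log(6) = 1.7918.
Apply Jensen: I(r) = log|p(0)| + Σ_k log(r/|z_k|), summed over zeros inside |z| < r.
  log(r/|z_k|) for z_k = -2: log(2.5/2) = 0.2231
  Outside zeros (-3) contribute nothing to the Jensen sum.
Sum over inside zeros: 0.2231.
I(r) = log|p(0)| + (inside sum) = 1.7918 + 0.2231 = 2.0149.
Note: since some zeros are outside |z| ≤ r, the simplified n·log(r) form does NOT apply — only the inside zeros contribute.

I(r) ≈ 2.0149.


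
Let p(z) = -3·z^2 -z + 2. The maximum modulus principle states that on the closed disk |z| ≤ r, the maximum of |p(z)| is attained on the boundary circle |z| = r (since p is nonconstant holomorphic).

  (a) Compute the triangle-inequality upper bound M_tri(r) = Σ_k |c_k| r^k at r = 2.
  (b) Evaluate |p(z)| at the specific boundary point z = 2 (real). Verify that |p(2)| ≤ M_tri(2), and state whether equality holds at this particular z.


Coefficients: c_0 = 2, c_1 = -1, c_2 = -3. Radius r = 2.
Part (a). Triangle bound: M_tri(r) = Σ_k |c_k| r^k
  = |2|·2^0 + |-1|·2^1 + |-3|·2^2
  = 2 + 2 + 12 = 16.
This bounds M(r) := max_{|z|=r} |p(z)| from above; equality holds iff all terms c_k z^k can be made to align in phase at a single z on |z|=r.
Part (b). At z = 2 (real, on the circle |z| = r):
  p(2) = (2)·2^0 + (-1)·2^1 + (-3)·2^2 = -12.
  |p(2)| = 12.
Check: |p(2)| = 12 ≤ 16 = M_tri(2). ✓ Equality does not hold at z = 2 (the coefficients have mixed signs, so the terms do not all align in phase there).

M_tri(2) = 16; |p(2)| = 12; equality at z=2: no.


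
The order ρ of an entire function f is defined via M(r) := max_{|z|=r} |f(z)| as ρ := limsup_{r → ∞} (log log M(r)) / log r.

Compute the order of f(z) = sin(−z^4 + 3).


Write sin(w) = (e^{iw} ± e^{−iw})/(2 or 2i), so |sin(w)| ≤ e^{|w|}. With w = −z^4 + 3, |w| ≤ 1r^4 + 3 on |z|=r, giving M(r) ≤ e^{1r^4 + 3} and ρ ≤ 4. For the lower bound, choose z on |z|=r with -1z^4 purely imaginary of modulus 1r^4; then |sin(−z^4 + 3)| grows like e^{1r^4}/2, so ρ ≥ 4. Hence ρ = 4.
Therefore ρ = 4.

Order ρ = 4.


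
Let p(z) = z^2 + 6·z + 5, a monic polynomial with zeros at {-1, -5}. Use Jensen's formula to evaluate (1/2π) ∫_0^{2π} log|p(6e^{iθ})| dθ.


Zeros: -5, -1; r = 6.
Inside |z| < r: -5, -1. Outside (|z| ≥ r): ∅.
p(0) = 5, so log|p(0)| = log(5) = 1.6094.
Apply Jensen: I(r) = log|p(0)| + Σ_k log(r/|z_k|), summed over zeros inside |z| < r.
  log(r/|z_k|) for z_k = -1: log(6/1) = 1.7918
  log(r/|z_k|) for z_k = -5: log(6/5) = 0.1823
Sum over inside zeros: 1.9741.
I(r) = log|p(0)| + (inside sum) = 1.6094 + 1.9741 = 3.5835.
Closed form (all zeros inside, monic): I(r) = n·log(r) = 2·log(6) = 3.5835. ✓

I(r) ≈ 3.5835.


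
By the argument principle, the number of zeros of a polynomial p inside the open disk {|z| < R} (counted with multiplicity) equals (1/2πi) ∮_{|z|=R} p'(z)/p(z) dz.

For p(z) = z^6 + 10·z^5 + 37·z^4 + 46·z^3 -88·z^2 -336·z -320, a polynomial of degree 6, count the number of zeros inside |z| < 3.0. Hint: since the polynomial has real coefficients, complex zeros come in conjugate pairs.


The zeros of p are: -4, (-2 + 2i), (-2 - 2i), (-2 + 1i), (-2 - 1i), 2.
Their magnitudes are: 4, 2.828, 2.828, 2.236, 2.236, 2.
Zeros with |z| < R = 3.0: (-2 + 2i), (-2 - 2i), (-2 + 1i), (-2 - 1i), 2.
Count = 5.
By the argument principle, (1/2πi) ∮_{|z|=R} p'(z)/p(z) dz equals exactly this count.

Number of zeros inside |z| < 3.0: 5.


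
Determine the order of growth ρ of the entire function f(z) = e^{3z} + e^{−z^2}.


Each summand is entire of order 1 and 2 respectively (as in the single-exponential case). The order of a sum is at most the max of the orders, so ρ ≤ 2. For the lower bound: on |z|=r choose arg z so that -1z^2 is real positive; then |e^{-1z^2}| = e^{1r^2} while |e^{3z}| ≤ e^{3r^1} = o(e^{1r^2}). So |f| ≥ e^{1r^2}(1 − o(1)) and ρ ≥ 2. Hence ρ = max(1, 2) = 2.
Therefore ρ = 2.

Order ρ = 2.


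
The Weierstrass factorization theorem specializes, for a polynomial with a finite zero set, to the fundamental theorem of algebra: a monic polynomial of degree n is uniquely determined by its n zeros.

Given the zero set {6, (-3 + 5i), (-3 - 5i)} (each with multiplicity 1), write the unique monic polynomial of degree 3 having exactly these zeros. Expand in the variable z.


The polynomial is p(z) = ∏_{α ∈ S} (z − α), where S = {6, (-3 + 5i), (-3 - 5i)}.
Expanding the product yields: p(z) = z^3 -2·z -204.
Note conjugate pairs combine to real quadratics: (z − (-3+5i))(z − (-3−5i)) = z² + 6z + 34.
The resulting polynomial has degree 3 and real coefficients as required.

p(z) = z^3 -2·z -204.


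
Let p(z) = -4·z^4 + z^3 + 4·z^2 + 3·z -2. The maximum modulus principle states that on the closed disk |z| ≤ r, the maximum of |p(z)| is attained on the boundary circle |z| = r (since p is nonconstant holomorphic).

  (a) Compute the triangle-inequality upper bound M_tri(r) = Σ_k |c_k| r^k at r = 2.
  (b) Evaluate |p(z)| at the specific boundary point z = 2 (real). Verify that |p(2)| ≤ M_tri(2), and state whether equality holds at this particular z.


Coefficients: c_0 = -2, c_1 = 3, c_2 = 4, c_3 = 1, c_4 = -4. Radius r = 2.
Part (a). Triangle bound: M_tri(r) = Σ_k |c_k| r^k
  = |-2|·2^0 + |3|·2^1 + |4|·2^2 + |1|·2^3 + |-4|·2^4
  = 2 + 6 + 16 + 8 + 64 = 96.
This bounds M(r) := max_{|z|=r} |p(z)| from above; equality holds iff all terms c_k z^k can be made to align in phase at a single z on |z|=r.
Part (b). At z = 2 (real, on the circle |z| = r):
  p(2) = (-2)·2^0 + (3)·2^1 + (4)·2^2 + (1)·2^3 + (-4)·2^4 = -36.
  |p(2)| = 36.
Check: |p(2)| = 36 ≤ 96 = M_tri(2). ✓ Equality does not hold at z = 2 (the coefficients have mixed signs, so the terms do not all align in phase there).

M_tri(2) = 96; |p(2)| = 36; equality at z=2: no.


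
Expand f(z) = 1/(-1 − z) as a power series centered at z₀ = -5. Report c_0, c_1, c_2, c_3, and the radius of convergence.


Let w = z − z₀, so z = z₀ + w.
Then -1 − z = -1 − (z₀ + w) = (-1 − z₀) − w = 4 − w.
f(z) = 1/(4 − w) = (1/(4)) · 1/(1 − w/(4)) = Σ_{n≥0} w^n / (4)^(n+1).
So c_n = 1/(4)^(n+1):
  c_0 = 1/(4)^1 = 1/4.
  c_1 = 1/(4)^2 = 1/16.
  c_2 = 1/(4)^3 = 1/64.
  c_3 = 1/(4)^4 = 1/256.
The series is valid for |w/d| < 1, i.e. |z − z₀| < |d|.
Radius of convergence: R = |-1 − z₀| = |4| = 4 (distance from z₀ to the singularity z = -1).

c_0 = 1/4, c_1 = 1/16, c_2 = 1/64, c_3 = 1/256; R = 4.


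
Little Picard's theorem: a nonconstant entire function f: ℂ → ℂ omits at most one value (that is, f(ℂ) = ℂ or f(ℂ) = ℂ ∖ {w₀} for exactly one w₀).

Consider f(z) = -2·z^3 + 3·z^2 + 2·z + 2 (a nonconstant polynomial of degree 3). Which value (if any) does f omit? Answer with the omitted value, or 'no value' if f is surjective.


Little Picard bounds the complement of f(ℂ) to at most one point.
For every w ∈ ℂ, the equation p(z) − w = 0 is a nonconstant polynomial in z and hence has at least one root by the fundamental theorem of algebra. So p is surjective onto ℂ, omitting no value.

Omitted value: no value.


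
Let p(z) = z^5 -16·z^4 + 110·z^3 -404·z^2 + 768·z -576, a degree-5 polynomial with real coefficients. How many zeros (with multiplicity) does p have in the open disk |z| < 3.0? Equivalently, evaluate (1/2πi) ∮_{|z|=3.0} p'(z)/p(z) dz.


The zeros of p are: 4, 2, 4, (3 + 3i), (3 - 3i).
Their magnitudes are: 4, 2, 4, 4.243, 4.243.
Zeros with |z| < R = 3.0: 2.
Count = 1.
By the argument principle, (1/2πi) ∮_{|z|=R} p'(z)/p(z) dz equals exactly this count.

Number of zeros inside |z| < 3.0: 1.


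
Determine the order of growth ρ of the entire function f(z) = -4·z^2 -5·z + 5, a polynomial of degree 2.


|f(z)| ≤ Σ|c_k|·r^k = O(r^2) as r → ∞. Polynomial growth is O(e^{r^ε}) for every ε > 0 (since r^2/e^{r^ε} → 0), so ρ ≤ ε for all ε > 0, i.e. ρ = 0. Every nonconstant polynomial has order 0.
Therefore ρ = 0.

Order ρ = 0.


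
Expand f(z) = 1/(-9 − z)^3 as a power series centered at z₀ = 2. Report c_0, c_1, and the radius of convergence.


Let w = z − z₀, so z = z₀ + w.
Then -9 − z = -9 − (z₀ + w) = (-9 − z₀) − w = -11 − w.
f(z) = 1/(-11 − w)^3 = (1/(-11)^3) · (1 − w/(-11))^{−3}.
By the binomial series (1−u)^{−3} = Σ_{n≥0} C(n+2, 2) u^n for |u|<1, with u = w/(-11):
  c_n = C(n+2, 2) / (-11)^(n+3).
  c_0 = 1/(-11)^3 = -1/1331.
  c_1 = 3/(-11)^4 = 3/14641.
The series is valid for |w/d| < 1, i.e. |z − z₀| < |d|.
Radius of convergence: R = |-9 − z₀| = |-11| = 11 (distance from z₀ to the singularity z = -9).

c_0 = -1/1331, c_1 = 3/14641; R = 11.


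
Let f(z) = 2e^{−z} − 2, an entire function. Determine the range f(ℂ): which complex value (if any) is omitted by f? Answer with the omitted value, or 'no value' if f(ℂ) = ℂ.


Little Picard bounds the complement of f(ℂ) to at most one point.
e^{−z} is never zero on ℂ, so 2·e^{−z} takes every value in ℂ ∖ {0}. Adding -2 shifts the range to ℂ ∖ {-2}. Thus f omits exactly the value -2.

Omitted value: -2.


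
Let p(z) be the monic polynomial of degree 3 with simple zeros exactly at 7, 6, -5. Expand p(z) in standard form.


The polynomial is p(z) = ∏_{α ∈ S} (z − α), where S = {7, 6, -5}.
Expanding the product yields: p(z) = z^3 -8·z^2 -23·z + 210.
The resulting polynomial has degree 3 and real coefficients as required.

p(z) = z^3 -8·z^2 -23·z + 210.


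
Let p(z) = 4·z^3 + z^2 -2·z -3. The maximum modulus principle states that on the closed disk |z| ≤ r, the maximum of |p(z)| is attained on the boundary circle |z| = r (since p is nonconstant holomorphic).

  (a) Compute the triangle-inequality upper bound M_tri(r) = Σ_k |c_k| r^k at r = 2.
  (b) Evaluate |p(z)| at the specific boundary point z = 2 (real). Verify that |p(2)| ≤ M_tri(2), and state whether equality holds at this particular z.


Coefficients: c_0 = -3, c_1 = -2, c_2 = 1, c_3 = 4. Radius r = 2.
Part (a). Triangle bound: M_tri(r) = Σ_k |c_k| r^k
  = |-3|·2^0 + |-2|·2^1 + |1|·2^2 + |4|·2^3
  = 3 + 4 + 4 + 32 = 43.
This bounds M(r) := max_{|z|=r} |p(z)| from above; equality holds iff all terms c_k z^k can be made to align in phase at a single z on |z|=r.
Part (b). At z = 2 (real, on the circle |z| = r):
  p(2) = (-3)·2^0 + (-2)·2^1 + (1)·2^2 + (4)·2^3 = 29.
  |p(2)| = 29.
Check: |p(2)| = 29 ≤ 43 = M_tri(2). ✓ Equality does not hold at z = 2 (the coefficients have mixed signs, so the terms do not all align in phase there).

M_tri(2) = 43; |p(2)| = 29; equality at z=2: no.


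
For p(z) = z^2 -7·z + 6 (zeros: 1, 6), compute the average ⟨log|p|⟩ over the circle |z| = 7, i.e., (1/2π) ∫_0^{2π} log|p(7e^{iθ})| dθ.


Zeros: 1, 6; r = 7.
Inside |z| < r: 1, 6. Outside (|z| ≥ r): ∅.
p(0) = 6, so log|p(0)| = log(6) = 1.7918.
Apply Jensen: I(r) = log|p(0)| + Σ_k log(r/|z_k|), summed over zeros inside |z| < r.
  log(r/|z_k|) for z_k = 1: log(7/1) = 1.9459
  log(r/|z_k|) for z_k = 6: log(7/6) = 0.1542
Sum over inside zeros: 2.1001.
I(r) = log|p(0)| + (inside sum) = 1.7918 + 2.1001 = 3.8918.
Closed form (all zeros inside, monic): I(r) = n·log(r) = 2·log(7) = 3.8918. ✓

I(r) ≈ 3.8918.
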